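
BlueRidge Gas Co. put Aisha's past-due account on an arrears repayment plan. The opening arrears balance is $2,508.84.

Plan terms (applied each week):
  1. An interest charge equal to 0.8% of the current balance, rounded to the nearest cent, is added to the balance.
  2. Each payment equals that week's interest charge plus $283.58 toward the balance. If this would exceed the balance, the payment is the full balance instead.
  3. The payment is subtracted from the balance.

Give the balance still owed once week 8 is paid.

$240.20

# | Opening | Interest | Payment | End bal
1 | $2,508.84 | $20.07 | $303.65 | $2,225.26
2 | $2,225.26 | $17.80 | $301.38 | $1,941.68
3 | $1,941.68 | $15.53 | $299.11 | $1,658.10
4 | $1,658.10 | $13.26 | $296.84 | $1,374.52
5 | $1,374.52 | $11.00 | $294.58 | $1,090.94
6 | $1,090.94 | $8.73 | $292.31 | $807.36
7 | $807.36 | $6.46 | $290.04 | $523.78
8 | $523.78 | $4.19 | $287.77 | $240.20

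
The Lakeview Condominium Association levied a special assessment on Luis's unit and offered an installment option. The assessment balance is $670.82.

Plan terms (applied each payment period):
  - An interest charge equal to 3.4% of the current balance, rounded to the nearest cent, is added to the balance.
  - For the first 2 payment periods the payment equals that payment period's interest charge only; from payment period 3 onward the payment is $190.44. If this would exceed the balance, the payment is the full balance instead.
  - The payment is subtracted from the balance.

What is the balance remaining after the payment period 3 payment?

Payment period 1: opening $670.82; interest $22.81 → $693.63; payment $22.81; balance $670.82
Payment period 2: opening $670.82; interest $22.81 → $693.63; payment $22.81; balance $670.82
Payment period 3: opening $670.82; interest $22.81 → $693.63; payment $190.44; balance $503.19

$503.19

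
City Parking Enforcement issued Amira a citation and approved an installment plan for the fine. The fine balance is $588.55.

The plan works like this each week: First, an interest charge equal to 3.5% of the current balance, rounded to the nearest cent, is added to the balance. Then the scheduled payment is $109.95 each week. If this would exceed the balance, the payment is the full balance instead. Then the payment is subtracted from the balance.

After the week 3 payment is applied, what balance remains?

$311.01

Week 1: opening $588.55; interest $20.60 → $609.15; payment $109.95; balance $499.20
Week 2: opening $499.20; interest $17.47 → $516.67; payment $109.95; balance $406.72
Week 3: opening $406.72; interest $14.24 → $420.96; payment $109.95; balance $311.01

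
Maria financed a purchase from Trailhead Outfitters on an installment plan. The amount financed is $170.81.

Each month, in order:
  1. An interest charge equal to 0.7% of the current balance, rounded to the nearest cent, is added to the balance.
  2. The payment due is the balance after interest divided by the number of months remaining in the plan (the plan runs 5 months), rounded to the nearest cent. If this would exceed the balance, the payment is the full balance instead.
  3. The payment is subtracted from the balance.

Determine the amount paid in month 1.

$34.40

Month 1: opening $170.81; interest $1.20 → $172.01; payment $34.40; balance $137.61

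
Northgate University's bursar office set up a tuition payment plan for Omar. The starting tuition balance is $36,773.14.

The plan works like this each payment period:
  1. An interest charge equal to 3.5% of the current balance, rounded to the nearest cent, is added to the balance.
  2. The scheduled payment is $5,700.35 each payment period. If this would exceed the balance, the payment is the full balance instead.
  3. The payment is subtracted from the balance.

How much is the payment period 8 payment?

Payment period 1: opening $36,773.14; interest $1,287.06 → $38,060.20; payment $5,700.35; balance $32,359.85
Payment period 2: opening $32,359.85; interest $1,132.59 → $33,492.44; payment $5,700.35; balance $27,792.09
Payment period 3: opening $27,792.09; interest $972.72 → $28,764.81; payment $5,700.35; balance $23,064.46
Payment period 4: opening $23,064.46; interest $807.26 → $23,871.72; payment $5,700.35; balance $18,171.37
Payment period 5: opening $18,171.37; interest $636.00 → $18,807.37; payment $5,700.35; balance $13,107.02
Payment period 6: opening $13,107.02; interest $458.75 → $13,565.77; payment $5,700.35; balance $7,865.42
Payment period 7: opening $7,865.42; interest $275.29 → $8,140.71; payment $5,700.35; balance $2,440.36
Payment period 8: opening $2,440.36; interest $85.41 → $2,525.77; payment $2,525.77; balance $0.00

$2,525.77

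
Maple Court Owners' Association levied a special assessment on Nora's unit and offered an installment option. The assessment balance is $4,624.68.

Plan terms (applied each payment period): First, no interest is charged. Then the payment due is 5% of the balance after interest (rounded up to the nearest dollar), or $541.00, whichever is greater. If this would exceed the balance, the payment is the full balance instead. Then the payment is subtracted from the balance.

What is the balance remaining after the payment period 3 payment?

$3,001.68

Payment period 1: $4,624.68 − $541.00 → $4,083.68
Payment period 2: $4,083.68 − $541.00 → $3,542.68
Payment period 3: $3,542.68 − $541.00 → $3,001.68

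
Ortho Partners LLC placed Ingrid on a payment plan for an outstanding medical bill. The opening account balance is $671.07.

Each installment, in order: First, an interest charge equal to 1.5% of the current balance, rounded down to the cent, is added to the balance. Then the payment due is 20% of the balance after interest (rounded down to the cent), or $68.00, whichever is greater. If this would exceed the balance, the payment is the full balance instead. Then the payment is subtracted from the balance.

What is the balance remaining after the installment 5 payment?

$228.10

Installment 1: opening $671.07; interest $10.06 → $681.13; payment $136.22; balance $544.91
Installment 2: opening $544.91; interest $8.17 → $553.08; payment $110.61; balance $442.47
Installment 3: opening $442.47; interest $6.63 → $449.10; payment $89.82; balance $359.28
Installment 4: opening $359.28; interest $5.38 → $364.66; payment $72.93; balance $291.73
Installment 5: opening $291.73; interest $4.37 → $296.10; payment $68.00; balance $228.10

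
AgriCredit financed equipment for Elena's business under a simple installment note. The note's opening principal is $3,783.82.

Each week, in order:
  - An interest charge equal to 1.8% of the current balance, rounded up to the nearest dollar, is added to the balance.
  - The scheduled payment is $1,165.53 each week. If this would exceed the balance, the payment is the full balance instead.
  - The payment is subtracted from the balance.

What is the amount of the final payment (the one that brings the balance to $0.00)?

Week 1: opening $3,783.82; interest $69.00 → $3,852.82; payment $1,165.53; balance $2,687.29
Week 2: opening $2,687.29; interest $49.00 → $2,736.29; payment $1,165.53; balance $1,570.76
Week 3: opening $1,570.76; interest $29.00 → $1,599.76; payment $1,165.53; balance $434.23
Week 4: opening $434.23; interest $8.00 → $442.23; payment $442.23; balance $0.00

$442.23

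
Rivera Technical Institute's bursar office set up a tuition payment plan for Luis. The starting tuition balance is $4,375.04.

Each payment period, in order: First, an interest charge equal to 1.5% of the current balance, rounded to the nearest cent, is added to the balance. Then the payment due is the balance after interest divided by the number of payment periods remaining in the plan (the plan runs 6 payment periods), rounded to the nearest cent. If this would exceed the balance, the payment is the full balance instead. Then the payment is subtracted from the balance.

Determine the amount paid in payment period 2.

$751.21

# | Opening | Interest | Payment | End bal
1 | $4,375.04 | $65.63 | $740.11 | $3,700.56
2 | $3,700.56 | $55.51 | $751.21 | $3,004.86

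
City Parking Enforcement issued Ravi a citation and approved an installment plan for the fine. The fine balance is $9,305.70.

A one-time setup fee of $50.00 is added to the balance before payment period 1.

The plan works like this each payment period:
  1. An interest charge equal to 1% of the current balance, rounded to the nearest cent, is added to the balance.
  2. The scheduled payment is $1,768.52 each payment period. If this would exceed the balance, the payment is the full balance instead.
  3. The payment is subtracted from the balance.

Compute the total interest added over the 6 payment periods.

Payment period 1: $9,355.70 +$93.56 interest = $9,449.26; pay $1,768.52 → $7,680.74
Payment period 2: $7,680.74 +$76.81 interest = $7,757.55; pay $1,768.52 → $5,989.03
Payment period 3: $5,989.03 +$59.89 interest = $6,048.92; pay $1,768.52 → $4,280.40
Payment period 4: $4,280.40 +$42.80 interest = $4,323.20; pay $1,768.52 → $2,554.68
Payment period 5: $2,554.68 +$25.55 interest = $2,580.23; pay $1,768.52 → $811.71
Payment period 6: $811.71 +$8.12 interest = $819.83; pay $819.83 → $0.00
Total interest: $93.56 + $76.81 + $59.89 + $42.80 + $25.55 + $8.12 = $306.73

$306.73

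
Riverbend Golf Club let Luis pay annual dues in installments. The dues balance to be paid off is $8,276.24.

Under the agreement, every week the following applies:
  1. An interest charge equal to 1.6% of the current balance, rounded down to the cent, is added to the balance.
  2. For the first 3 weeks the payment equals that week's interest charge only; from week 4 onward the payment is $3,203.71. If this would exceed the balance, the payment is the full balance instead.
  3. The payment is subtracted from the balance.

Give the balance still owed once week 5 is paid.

Week 1: opening $8,276.24; interest $132.41 → $8,408.65; payment $132.41; balance $8,276.24
Week 2: opening $8,276.24; interest $132.41 → $8,408.65; payment $132.41; balance $8,276.24
Week 3: opening $8,276.24; interest $132.41 → $8,408.65; payment $132.41; balance $8,276.24
Week 4: opening $8,276.24; interest $132.41 → $8,408.65; payment $3,203.71; balance $5,204.94
Week 5: opening $5,204.94; interest $83.27 → $5,288.21; payment $3,203.71; balance $2,084.50

$2,084.50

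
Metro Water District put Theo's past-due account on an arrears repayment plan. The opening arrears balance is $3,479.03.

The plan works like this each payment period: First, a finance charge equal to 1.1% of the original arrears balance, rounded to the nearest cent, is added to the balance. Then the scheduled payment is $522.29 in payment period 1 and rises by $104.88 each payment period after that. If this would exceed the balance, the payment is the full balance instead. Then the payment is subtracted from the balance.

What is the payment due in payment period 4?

$836.93

# | Opening | Interest | Payment | End bal
1 | $3,479.03 | $38.27 | $522.29 | $2,995.01
2 | $2,995.01 | $38.27 | $627.17 | $2,406.11
3 | $2,406.11 | $38.27 | $732.05 | $1,712.33
4 | $1,712.33 | $38.27 | $836.93 | $913.67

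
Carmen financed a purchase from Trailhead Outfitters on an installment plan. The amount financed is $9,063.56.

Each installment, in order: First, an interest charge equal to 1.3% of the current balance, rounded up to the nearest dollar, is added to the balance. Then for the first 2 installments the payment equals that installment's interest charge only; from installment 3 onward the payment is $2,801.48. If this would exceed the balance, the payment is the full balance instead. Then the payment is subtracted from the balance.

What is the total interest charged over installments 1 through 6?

Installment 1: $9,063.56 +$118.00 interest = $9,181.56; pay $118.00 → $9,063.56
Installment 2: $9,063.56 +$118.00 interest = $9,181.56; pay $118.00 → $9,063.56
Installment 3: $9,063.56 +$118.00 interest = $9,181.56; pay $2,801.48 → $6,380.08
Installment 4: $6,380.08 +$83.00 interest = $6,463.08; pay $2,801.48 → $3,661.60
Installment 5: $3,661.60 +$48.00 interest = $3,709.60; pay $2,801.48 → $908.12
Installment 6: $908.12 +$12.00 interest = $920.12; pay $920.12 → $0.00
Total interest: $118.00 + $118.00 + $118.00 + $83.00 + $48.00 + $12.00 = $497.00

$497.00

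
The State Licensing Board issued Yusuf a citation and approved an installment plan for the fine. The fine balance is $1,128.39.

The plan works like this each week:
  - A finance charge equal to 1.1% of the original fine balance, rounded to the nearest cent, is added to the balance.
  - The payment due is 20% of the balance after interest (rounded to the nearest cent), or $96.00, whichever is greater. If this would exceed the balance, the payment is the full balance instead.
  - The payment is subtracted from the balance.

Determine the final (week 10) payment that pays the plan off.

Week 1: $1,128.39 +$12.41 interest = $1,140.80; pay $228.16 → $912.64
Week 2: $912.64 +$12.41 interest = $925.05; pay $185.01 → $740.04
Week 3: $740.04 +$12.41 interest = $752.45; pay $150.49 → $601.96
Week 4: $601.96 +$12.41 interest = $614.37; pay $122.87 → $491.50
Week 5: $491.50 +$12.41 interest = $503.91; pay $100.78 → $403.13
Week 6: $403.13 +$12.41 interest = $415.54; pay $96.00 → $319.54
Week 7: $319.54 +$12.41 interest = $331.95; pay $96.00 → $235.95
Week 8: $235.95 +$12.41 interest = $248.36; pay $96.00 → $152.36
Week 9: $152.36 +$12.41 interest = $164.77; pay $96.00 → $68.77
Week 10: $68.77 +$12.41 interest = $81.18; pay $81.18 → $0.00

$81.18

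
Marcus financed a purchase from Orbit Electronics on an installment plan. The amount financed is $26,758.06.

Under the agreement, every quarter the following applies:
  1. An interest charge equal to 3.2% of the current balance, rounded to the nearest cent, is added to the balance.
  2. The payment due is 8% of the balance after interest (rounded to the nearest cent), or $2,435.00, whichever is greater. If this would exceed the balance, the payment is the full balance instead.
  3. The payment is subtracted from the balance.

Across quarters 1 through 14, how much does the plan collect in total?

# | Opening | Interest | Payment | End bal
1 | $26,758.06 | $856.26 | $2,435.00 | $25,179.32
2 | $25,179.32 | $805.74 | $2,435.00 | $23,550.06
3 | $23,550.06 | $753.60 | $2,435.00 | $21,868.66
4 | $21,868.66 | $699.80 | $2,435.00 | $20,133.46
5 | $20,133.46 | $644.27 | $2,435.00 | $18,342.73
6 | $18,342.73 | $586.97 | $2,435.00 | $16,494.70
7 | $16,494.70 | $527.83 | $2,435.00 | $14,587.53
8 | $14,587.53 | $466.80 | $2,435.00 | $12,619.33
9 | $12,619.33 | $403.82 | $2,435.00 | $10,588.15
10 | $10,588.15 | $338.82 | $2,435.00 | $8,491.97
11 | $8,491.97 | $271.74 | $2,435.00 | $6,328.71
12 | $6,328.71 | $202.52 | $2,435.00 | $4,096.23
13 | $4,096.23 | $131.08 | $2,435.00 | $1,792.31
14 | $1,792.31 | $57.35 | $1,849.66 | $0.00
Total paid: $33,504.66

$33,504.66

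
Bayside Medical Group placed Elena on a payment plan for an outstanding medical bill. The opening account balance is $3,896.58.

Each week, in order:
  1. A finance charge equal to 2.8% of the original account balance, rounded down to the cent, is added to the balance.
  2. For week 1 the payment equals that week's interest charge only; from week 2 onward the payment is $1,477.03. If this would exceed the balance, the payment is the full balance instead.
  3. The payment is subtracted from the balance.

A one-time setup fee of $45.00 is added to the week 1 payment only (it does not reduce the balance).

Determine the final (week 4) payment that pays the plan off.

$1,269.82

Week 1: opening $3,896.58; interest $109.10 → $4,005.68; payment $109.10 (+ $45.00 fee); balance $3,896.58
Week 2: opening $3,896.58; interest $109.10 → $4,005.68; payment $1,477.03; balance $2,528.65
Week 3: opening $2,528.65; interest $109.10 → $2,637.75; payment $1,477.03; balance $1,160.72
Week 4: opening $1,160.72; interest $109.10 → $1,269.82; payment $1,269.82; balance $0.00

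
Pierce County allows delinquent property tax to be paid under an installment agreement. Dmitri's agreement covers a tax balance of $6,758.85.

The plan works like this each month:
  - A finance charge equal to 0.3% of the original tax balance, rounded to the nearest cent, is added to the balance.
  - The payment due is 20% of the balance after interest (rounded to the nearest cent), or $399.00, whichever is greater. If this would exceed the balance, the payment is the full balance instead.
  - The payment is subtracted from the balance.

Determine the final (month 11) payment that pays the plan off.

# | Opening | Interest | Payment | End bal
1 | $6,758.85 | $20.28 | $1,355.83 | $5,423.30
2 | $5,423.30 | $20.28 | $1,088.72 | $4,354.86
3 | $4,354.86 | $20.28 | $875.03 | $3,500.11
4 | $3,500.11 | $20.28 | $704.08 | $2,816.31
5 | $2,816.31 | $20.28 | $567.32 | $2,269.27
6 | $2,269.27 | $20.28 | $457.91 | $1,831.64
7 | $1,831.64 | $20.28 | $399.00 | $1,452.92
8 | $1,452.92 | $20.28 | $399.00 | $1,074.20
9 | $1,074.20 | $20.28 | $399.00 | $695.48
10 | $695.48 | $20.28 | $399.00 | $316.76
11 | $316.76 | $20.28 | $337.04 | $0.00

$337.04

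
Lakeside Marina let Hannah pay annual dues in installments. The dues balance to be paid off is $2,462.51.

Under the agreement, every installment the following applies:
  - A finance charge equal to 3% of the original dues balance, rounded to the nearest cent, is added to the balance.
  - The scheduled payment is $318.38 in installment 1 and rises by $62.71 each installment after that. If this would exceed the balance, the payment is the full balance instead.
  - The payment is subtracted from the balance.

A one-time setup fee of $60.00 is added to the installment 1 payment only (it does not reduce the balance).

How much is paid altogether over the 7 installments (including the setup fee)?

Installment 1: $2,462.51 +$73.88 interest = $2,536.39; pay $318.38 (+ $60.00 fee) → $2,218.01
Installment 2: $2,218.01 +$73.88 interest = $2,291.89; pay $381.09 → $1,910.80
Installment 3: $1,910.80 +$73.88 interest = $1,984.68; pay $443.80 → $1,540.88
Installment 4: $1,540.88 +$73.88 interest = $1,614.76; pay $506.51 → $1,108.25
Installment 5: $1,108.25 +$73.88 interest = $1,182.13; pay $569.22 → $612.91
Installment 6: $612.91 +$73.88 interest = $686.79; pay $631.93 → $54.86
Installment 7: $54.86 +$73.88 interest = $128.74; pay $128.74 → $0.00
Total paid: $3,039.67

$3,039.67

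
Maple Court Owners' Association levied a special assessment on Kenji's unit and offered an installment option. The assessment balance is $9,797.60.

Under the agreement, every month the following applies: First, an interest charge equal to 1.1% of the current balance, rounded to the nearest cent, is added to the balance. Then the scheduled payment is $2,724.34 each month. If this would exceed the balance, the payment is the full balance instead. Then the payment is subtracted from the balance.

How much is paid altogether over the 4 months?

# | Opening | Interest | Payment | End bal
1 | $9,797.60 | $107.77 | $2,724.34 | $7,181.03
2 | $7,181.03 | $78.99 | $2,724.34 | $4,535.68
3 | $4,535.68 | $49.89 | $2,724.34 | $1,861.23
4 | $1,861.23 | $20.47 | $1,881.70 | $0.00
Total paid: $10,054.72

$10,054.72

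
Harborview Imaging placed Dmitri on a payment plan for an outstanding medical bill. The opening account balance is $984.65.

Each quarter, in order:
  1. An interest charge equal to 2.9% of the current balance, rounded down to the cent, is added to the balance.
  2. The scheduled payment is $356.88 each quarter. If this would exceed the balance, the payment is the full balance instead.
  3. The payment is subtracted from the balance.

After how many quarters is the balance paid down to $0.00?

Quarter 1: $984.65 +$28.55 interest = $1,013.20; pay $356.88 → $656.32
Quarter 2: $656.32 +$19.03 interest = $675.35; pay $356.88 → $318.47
Quarter 3: $318.47 +$9.23 interest = $327.70; pay $327.70 → $0.00
Balance reaches $0.00 in quarter 3.

3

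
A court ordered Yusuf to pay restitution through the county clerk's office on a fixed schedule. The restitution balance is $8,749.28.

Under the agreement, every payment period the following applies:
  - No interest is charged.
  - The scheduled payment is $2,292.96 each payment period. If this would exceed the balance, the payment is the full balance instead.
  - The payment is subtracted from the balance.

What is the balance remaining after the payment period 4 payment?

$0.00

# | Opening | Payment | End bal
1 | $8,749.28 | $2,292.96 | $6,456.32
2 | $6,456.32 | $2,292.96 | $4,163.36
3 | $4,163.36 | $2,292.96 | $1,870.40
4 | $1,870.40 | $1,870.40 | $0.00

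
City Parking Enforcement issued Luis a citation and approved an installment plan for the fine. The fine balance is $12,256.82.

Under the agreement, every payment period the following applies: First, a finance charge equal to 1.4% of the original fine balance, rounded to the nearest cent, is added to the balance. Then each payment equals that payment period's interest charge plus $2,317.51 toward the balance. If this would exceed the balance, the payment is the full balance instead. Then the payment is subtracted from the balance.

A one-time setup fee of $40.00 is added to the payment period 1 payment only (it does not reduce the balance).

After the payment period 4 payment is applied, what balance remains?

$2,986.78

# | Opening | Interest | Payment | Fee | End bal
1 | $12,256.82 | $171.60 | $2,489.11 | $40.00 | $9,939.31
2 | $9,939.31 | $171.60 | $2,489.11 | — | $7,621.80
3 | $7,621.80 | $171.60 | $2,489.11 | — | $5,304.29
4 | $5,304.29 | $171.60 | $2,489.11 | — | $2,986.78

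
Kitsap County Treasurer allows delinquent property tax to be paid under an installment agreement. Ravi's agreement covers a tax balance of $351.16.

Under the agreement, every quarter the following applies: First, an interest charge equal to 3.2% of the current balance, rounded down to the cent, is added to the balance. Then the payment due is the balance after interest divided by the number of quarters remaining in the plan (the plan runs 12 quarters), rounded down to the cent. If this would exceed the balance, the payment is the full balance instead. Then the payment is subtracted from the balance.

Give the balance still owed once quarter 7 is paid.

Quarter 1: opening $351.16; interest $11.23 → $362.39; payment $30.19; balance $332.20
Quarter 2: opening $332.20; interest $10.63 → $342.83; payment $31.16; balance $311.67
Quarter 3: opening $311.67; interest $9.97 → $321.64; payment $32.16; balance $289.48
Quarter 4: opening $289.48; interest $9.26 → $298.74; payment $33.19; balance $265.55
Quarter 5: opening $265.55; interest $8.49 → $274.04; payment $34.25; balance $239.79
Quarter 6: opening $239.79; interest $7.67 → $247.46; payment $35.35; balance $212.11
Quarter 7: opening $212.11; interest $6.78 → $218.89; payment $36.48; balance $182.41

$182.41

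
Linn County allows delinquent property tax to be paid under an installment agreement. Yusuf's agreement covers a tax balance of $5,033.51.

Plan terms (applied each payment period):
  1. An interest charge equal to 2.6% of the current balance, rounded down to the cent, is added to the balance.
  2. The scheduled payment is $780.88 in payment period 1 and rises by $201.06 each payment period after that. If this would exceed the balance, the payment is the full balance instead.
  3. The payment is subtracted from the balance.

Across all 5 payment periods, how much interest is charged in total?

$427.93

Payment period 1: $5,033.51 +$130.87 interest = $5,164.38; pay $780.88 → $4,383.50
Payment period 2: $4,383.50 +$113.97 interest = $4,497.47; pay $981.94 → $3,515.53
Payment period 3: $3,515.53 +$91.40 interest = $3,606.93; pay $1,183.00 → $2,423.93
Payment period 4: $2,423.93 +$63.02 interest = $2,486.95; pay $1,384.06 → $1,102.89
Payment period 5: $1,102.89 +$28.67 interest = $1,131.56; pay $1,131.56 → $0.00
Total interest: $130.87 + $113.97 + $91.40 + $63.02 + $28.67 = $427.93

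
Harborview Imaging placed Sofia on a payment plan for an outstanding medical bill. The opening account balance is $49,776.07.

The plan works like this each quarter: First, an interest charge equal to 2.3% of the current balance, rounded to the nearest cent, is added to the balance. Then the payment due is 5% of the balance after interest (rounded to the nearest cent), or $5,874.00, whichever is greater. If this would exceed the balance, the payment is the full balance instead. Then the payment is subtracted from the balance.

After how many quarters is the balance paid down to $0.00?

10

Quarter 1: $49,776.07 +$1,144.85 interest = $50,920.92; pay $5,874.00 → $45,046.92
Quarter 2: $45,046.92 +$1,036.08 interest = $46,083.00; pay $5,874.00 → $40,209.00
Quarter 3: $40,209.00 +$924.81 interest = $41,133.81; pay $5,874.00 → $35,259.81
Quarter 4: $35,259.81 +$810.98 interest = $36,070.79; pay $5,874.00 → $30,196.79
Quarter 5: $30,196.79 +$694.53 interest = $30,891.32; pay $5,874.00 → $25,017.32
Quarter 6: $25,017.32 +$575.40 interest = $25,592.72; pay $5,874.00 → $19,718.72
Quarter 7: $19,718.72 +$453.53 interest = $20,172.25; pay $5,874.00 → $14,298.25
Quarter 8: $14,298.25 +$328.86 interest = $14,627.11; pay $5,874.00 → $8,753.11
Quarter 9: $8,753.11 +$201.32 interest = $8,954.43; pay $5,874.00 → $3,080.43
Quarter 10: $3,080.43 +$70.85 interest = $3,151.28; pay $3,151.28 → $0.00
Balance reaches $0.00 in quarter 10.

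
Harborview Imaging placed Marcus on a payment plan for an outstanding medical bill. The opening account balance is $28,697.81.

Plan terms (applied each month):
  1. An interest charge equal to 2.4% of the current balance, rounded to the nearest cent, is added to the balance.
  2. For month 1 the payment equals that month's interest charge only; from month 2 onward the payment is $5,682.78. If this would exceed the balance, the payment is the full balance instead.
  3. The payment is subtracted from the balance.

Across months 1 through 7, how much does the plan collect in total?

Month 1: opening $28,697.81; interest $688.75 → $29,386.56; payment $688.75; balance $28,697.81
Month 2: opening $28,697.81; interest $688.75 → $29,386.56; payment $5,682.78; balance $23,703.78
Month 3: opening $23,703.78; interest $568.89 → $24,272.67; payment $5,682.78; balance $18,589.89
Month 4: opening $18,589.89; interest $446.16 → $19,036.05; payment $5,682.78; balance $13,353.27
Month 5: opening $13,353.27; interest $320.48 → $13,673.75; payment $5,682.78; balance $7,990.97
Month 6: opening $7,990.97; interest $191.78 → $8,182.75; payment $5,682.78; balance $2,499.97
Month 7: opening $2,499.97; interest $60.00 → $2,559.97; payment $2,559.97; balance $0.00
Total paid: $31,662.62

$31,662.62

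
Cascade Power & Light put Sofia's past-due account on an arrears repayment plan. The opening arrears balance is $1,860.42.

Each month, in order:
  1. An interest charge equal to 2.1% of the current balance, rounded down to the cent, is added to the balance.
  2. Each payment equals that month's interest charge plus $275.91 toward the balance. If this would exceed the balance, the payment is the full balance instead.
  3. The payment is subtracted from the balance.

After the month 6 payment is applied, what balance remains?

Month 1: opening $1,860.42; interest $39.06 → $1,899.48; payment $314.97; balance $1,584.51
Month 2: opening $1,584.51; interest $33.27 → $1,617.78; payment $309.18; balance $1,308.60
Month 3: opening $1,308.60; interest $27.48 → $1,336.08; payment $303.39; balance $1,032.69
Month 4: opening $1,032.69; interest $21.68 → $1,054.37; payment $297.59; balance $756.78
Month 5: opening $756.78; interest $15.89 → $772.67; payment $291.80; balance $480.87
Month 6: opening $480.87; interest $10.09 → $490.96; payment $286.00; balance $204.96

$204.96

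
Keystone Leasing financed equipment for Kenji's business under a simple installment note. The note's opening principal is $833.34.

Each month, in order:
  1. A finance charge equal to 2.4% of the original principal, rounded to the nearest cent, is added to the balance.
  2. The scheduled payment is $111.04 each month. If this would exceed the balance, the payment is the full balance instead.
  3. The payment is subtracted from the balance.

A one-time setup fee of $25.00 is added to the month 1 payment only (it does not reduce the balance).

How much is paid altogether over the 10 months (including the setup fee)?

Month 1: opening $833.34; interest $20.00 → $853.34; payment $111.04 (+ $25.00 fee); balance $742.30
Month 2: opening $742.30; interest $20.00 → $762.30; payment $111.04; balance $651.26
Month 3: opening $651.26; interest $20.00 → $671.26; payment $111.04; balance $560.22
Month 4: opening $560.22; interest $20.00 → $580.22; payment $111.04; balance $469.18
Month 5: opening $469.18; interest $20.00 → $489.18; payment $111.04; balance $378.14
Month 6: opening $378.14; interest $20.00 → $398.14; payment $111.04; balance $287.10
Month 7: opening $287.10; interest $20.00 → $307.10; payment $111.04; balance $196.06
Month 8: opening $196.06; interest $20.00 → $216.06; payment $111.04; balance $105.02
Month 9: opening $105.02; interest $20.00 → $125.02; payment $111.04; balance $13.98
Month 10: opening $13.98; interest $20.00 → $33.98; payment $33.98; balance $0.00
Total paid: $1,058.34

$1,058.34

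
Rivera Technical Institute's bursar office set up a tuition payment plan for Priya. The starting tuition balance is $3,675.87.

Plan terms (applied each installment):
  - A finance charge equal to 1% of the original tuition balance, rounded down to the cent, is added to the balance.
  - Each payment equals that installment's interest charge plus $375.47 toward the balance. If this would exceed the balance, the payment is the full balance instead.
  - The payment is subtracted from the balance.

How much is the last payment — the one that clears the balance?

Installment 1: opening $3,675.87; interest $36.75 → $3,712.62; payment $412.22; balance $3,300.40
Installment 2: opening $3,300.40; interest $36.75 → $3,337.15; payment $412.22; balance $2,924.93
Installment 3: opening $2,924.93; interest $36.75 → $2,961.68; payment $412.22; balance $2,549.46
Installment 4: opening $2,549.46; interest $36.75 → $2,586.21; payment $412.22; balance $2,173.99
Installment 5: opening $2,173.99; interest $36.75 → $2,210.74; payment $412.22; balance $1,798.52
Installment 6: opening $1,798.52; interest $36.75 → $1,835.27; payment $412.22; balance $1,423.05
Installment 7: opening $1,423.05; interest $36.75 → $1,459.80; payment $412.22; balance $1,047.58
Installment 8: opening $1,047.58; interest $36.75 → $1,084.33; payment $412.22; balance $672.11
Installment 9: opening $672.11; interest $36.75 → $708.86; payment $412.22; balance $296.64
Installment 10: opening $296.64; interest $36.75 → $333.39; payment $333.39; balance $0.00

$333.39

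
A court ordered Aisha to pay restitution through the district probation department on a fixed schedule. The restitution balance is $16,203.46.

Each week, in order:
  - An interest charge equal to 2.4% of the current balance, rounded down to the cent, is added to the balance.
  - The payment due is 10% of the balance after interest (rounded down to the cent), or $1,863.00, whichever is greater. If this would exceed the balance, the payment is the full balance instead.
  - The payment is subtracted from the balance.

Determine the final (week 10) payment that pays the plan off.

$1,626.90

Week 1: opening $16,203.46; interest $388.88 → $16,592.34; payment $1,863.00; balance $14,729.34
Week 2: opening $14,729.34; interest $353.50 → $15,082.84; payment $1,863.00; balance $13,219.84
Week 3: opening $13,219.84; interest $317.27 → $13,537.11; payment $1,863.00; balance $11,674.11
Week 4: opening $11,674.11; interest $280.17 → $11,954.28; payment $1,863.00; balance $10,091.28
Week 5: opening $10,091.28; interest $242.19 → $10,333.47; payment $1,863.00; balance $8,470.47
Week 6: opening $8,470.47; interest $203.29 → $8,673.76; payment $1,863.00; balance $6,810.76
Week 7: opening $6,810.76; interest $163.45 → $6,974.21; payment $1,863.00; balance $5,111.21
Week 8: opening $5,111.21; interest $122.66 → $5,233.87; payment $1,863.00; balance $3,370.87
Week 9: opening $3,370.87; interest $80.90 → $3,451.77; payment $1,863.00; balance $1,588.77
Week 10: opening $1,588.77; interest $38.13 → $1,626.90; payment $1,626.90; balance $0.00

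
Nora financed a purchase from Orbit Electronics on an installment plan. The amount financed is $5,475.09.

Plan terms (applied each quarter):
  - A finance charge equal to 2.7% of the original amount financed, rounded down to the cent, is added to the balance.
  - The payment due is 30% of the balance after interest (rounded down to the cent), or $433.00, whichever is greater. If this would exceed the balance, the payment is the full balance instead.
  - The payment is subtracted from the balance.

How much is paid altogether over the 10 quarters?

$6,953.29

# | Opening | Interest | Payment | End bal
1 | $5,475.09 | $147.82 | $1,686.87 | $3,936.04
2 | $3,936.04 | $147.82 | $1,225.15 | $2,858.71
3 | $2,858.71 | $147.82 | $901.95 | $2,104.58
4 | $2,104.58 | $147.82 | $675.72 | $1,576.68
5 | $1,576.68 | $147.82 | $517.35 | $1,207.15
6 | $1,207.15 | $147.82 | $433.00 | $921.97
7 | $921.97 | $147.82 | $433.00 | $636.79
8 | $636.79 | $147.82 | $433.00 | $351.61
9 | $351.61 | $147.82 | $433.00 | $66.43
10 | $66.43 | $147.82 | $214.25 | $0.00
Total paid: $6,953.29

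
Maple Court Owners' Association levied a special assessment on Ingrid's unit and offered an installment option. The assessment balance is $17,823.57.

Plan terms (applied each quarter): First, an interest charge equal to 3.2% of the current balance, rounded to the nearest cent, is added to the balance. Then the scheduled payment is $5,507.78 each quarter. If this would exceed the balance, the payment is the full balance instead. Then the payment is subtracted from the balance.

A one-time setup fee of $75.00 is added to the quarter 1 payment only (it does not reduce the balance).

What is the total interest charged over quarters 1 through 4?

Quarter 1: $17,823.57 +$570.35 interest = $18,393.92; pay $5,507.78 (+ $75.00 fee) → $12,886.14
Quarter 2: $12,886.14 +$412.36 interest = $13,298.50; pay $5,507.78 → $7,790.72
Quarter 3: $7,790.72 +$249.30 interest = $8,040.02; pay $5,507.78 → $2,532.24
Quarter 4: $2,532.24 +$81.03 interest = $2,613.27; pay $2,613.27 → $0.00
Total interest: $570.35 + $412.36 + $249.30 + $81.03 = $1,313.04

$1,313.04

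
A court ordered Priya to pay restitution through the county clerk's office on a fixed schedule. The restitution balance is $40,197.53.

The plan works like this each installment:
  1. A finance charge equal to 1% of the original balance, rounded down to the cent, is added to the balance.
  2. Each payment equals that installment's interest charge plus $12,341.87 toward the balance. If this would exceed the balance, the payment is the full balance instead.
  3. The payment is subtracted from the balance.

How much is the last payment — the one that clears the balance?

# | Opening | Interest | Payment | End bal
1 | $40,197.53 | $401.97 | $12,743.84 | $27,855.66
2 | $27,855.66 | $401.97 | $12,743.84 | $15,513.79
3 | $15,513.79 | $401.97 | $12,743.84 | $3,171.92
4 | $3,171.92 | $401.97 | $3,573.89 | $0.00

$3,573.89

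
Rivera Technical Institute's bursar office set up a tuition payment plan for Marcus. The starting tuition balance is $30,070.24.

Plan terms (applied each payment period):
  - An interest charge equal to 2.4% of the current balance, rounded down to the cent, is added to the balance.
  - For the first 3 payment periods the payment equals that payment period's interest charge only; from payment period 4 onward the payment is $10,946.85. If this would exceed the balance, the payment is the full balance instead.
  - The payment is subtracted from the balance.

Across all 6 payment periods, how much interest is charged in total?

# | Opening | Interest | Payment | End bal
1 | $30,070.24 | $721.68 | $721.68 | $30,070.24
2 | $30,070.24 | $721.68 | $721.68 | $30,070.24
3 | $30,070.24 | $721.68 | $721.68 | $30,070.24
4 | $30,070.24 | $721.68 | $10,946.85 | $19,845.07
5 | $19,845.07 | $476.28 | $10,946.85 | $9,374.50
6 | $9,374.50 | $224.98 | $9,599.48 | $0.00
Total interest: $721.68 + $721.68 + $721.68 + $721.68 + $476.28 + $224.98 = $3,587.98

$3,587.98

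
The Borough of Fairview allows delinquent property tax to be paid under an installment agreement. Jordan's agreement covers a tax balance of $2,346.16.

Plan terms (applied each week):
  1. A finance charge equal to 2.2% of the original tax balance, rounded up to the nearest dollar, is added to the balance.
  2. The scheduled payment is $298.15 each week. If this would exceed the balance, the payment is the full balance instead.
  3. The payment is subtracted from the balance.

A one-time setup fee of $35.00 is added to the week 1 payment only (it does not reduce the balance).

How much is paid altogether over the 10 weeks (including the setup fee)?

Week 1: $2,346.16 +$52.00 interest = $2,398.16; pay $298.15 (+ $35.00 fee) → $2,100.01
Week 2: $2,100.01 +$52.00 interest = $2,152.01; pay $298.15 → $1,853.86
Week 3: $1,853.86 +$52.00 interest = $1,905.86; pay $298.15 → $1,607.71
Week 4: $1,607.71 +$52.00 interest = $1,659.71; pay $298.15 → $1,361.56
Week 5: $1,361.56 +$52.00 interest = $1,413.56; pay $298.15 → $1,115.41
Week 6: $1,115.41 +$52.00 interest = $1,167.41; pay $298.15 → $869.26
Week 7: $869.26 +$52.00 interest = $921.26; pay $298.15 → $623.11
Week 8: $623.11 +$52.00 interest = $675.11; pay $298.15 → $376.96
Week 9: $376.96 +$52.00 interest = $428.96; pay $298.15 → $130.81
Week 10: $130.81 +$52.00 interest = $182.81; pay $182.81 → $0.00
Total paid: $2,901.16

$2,901.16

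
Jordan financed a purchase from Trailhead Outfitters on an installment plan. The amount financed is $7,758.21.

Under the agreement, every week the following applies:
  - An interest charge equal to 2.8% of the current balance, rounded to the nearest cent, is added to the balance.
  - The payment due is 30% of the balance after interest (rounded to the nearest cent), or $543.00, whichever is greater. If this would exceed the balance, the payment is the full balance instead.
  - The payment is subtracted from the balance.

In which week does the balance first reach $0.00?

8

Week 1: opening $7,758.21; interest $217.23 → $7,975.44; payment $2,392.63; balance $5,582.81
Week 2: opening $5,582.81; interest $156.32 → $5,739.13; payment $1,721.74; balance $4,017.39
Week 3: opening $4,017.39; interest $112.49 → $4,129.88; payment $1,238.96; balance $2,890.92
Week 4: opening $2,890.92; interest $80.95 → $2,971.87; payment $891.56; balance $2,080.31
Week 5: opening $2,080.31; interest $58.25 → $2,138.56; payment $641.57; balance $1,496.99
Week 6: opening $1,496.99; interest $41.92 → $1,538.91; payment $543.00; balance $995.91
Week 7: opening $995.91; interest $27.89 → $1,023.80; payment $543.00; balance $480.80
Week 8: opening $480.80; interest $13.46 → $494.26; payment $494.26; balance $0.00
Balance reaches $0.00 in week 8.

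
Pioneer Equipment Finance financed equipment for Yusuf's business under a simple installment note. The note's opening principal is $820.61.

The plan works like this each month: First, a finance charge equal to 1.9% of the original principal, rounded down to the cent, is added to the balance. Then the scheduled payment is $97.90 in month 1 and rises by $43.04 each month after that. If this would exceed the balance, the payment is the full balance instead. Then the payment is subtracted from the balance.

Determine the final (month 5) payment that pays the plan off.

$248.72

Month 1: opening $820.61; interest $15.59 → $836.20; payment $97.90; balance $738.30
Month 2: opening $738.30; interest $15.59 → $753.89; payment $140.94; balance $612.95
Month 3: opening $612.95; interest $15.59 → $628.54; payment $183.98; balance $444.56
Month 4: opening $444.56; interest $15.59 → $460.15; payment $227.02; balance $233.13
Month 5: opening $233.13; interest $15.59 → $248.72; payment $248.72; balance $0.00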